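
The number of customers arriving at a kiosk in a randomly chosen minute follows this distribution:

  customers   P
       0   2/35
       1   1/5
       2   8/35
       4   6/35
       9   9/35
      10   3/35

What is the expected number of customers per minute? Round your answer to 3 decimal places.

4.514

E[X] = (2/35)·0 + (1/5)·1 + (8/35)·2 + (6/35)·4 + (9/35)·9 + (3/35)·10
     = 158/35 ≈ 4.514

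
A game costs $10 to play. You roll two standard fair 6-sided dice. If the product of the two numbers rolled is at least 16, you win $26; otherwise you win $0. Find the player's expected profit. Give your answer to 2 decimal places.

-$2.06

E[payout] = (25/36)·0 + (11/36)·26 = 143/18
Expected profit = 143/18 − 10 = -37/18 ≈ -$2.06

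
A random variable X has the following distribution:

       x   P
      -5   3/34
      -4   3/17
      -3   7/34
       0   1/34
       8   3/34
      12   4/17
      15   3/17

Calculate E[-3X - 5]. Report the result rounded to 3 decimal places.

-18.235

E[-3x-5] = (3/34)·10 + (3/17)·7 + (7/34)·4 + (1/34)·(-5) + (3/34)·(-29) + (4/17)·(-41) + (3/17)·(-50)
     = -310/17 ≈ -18.235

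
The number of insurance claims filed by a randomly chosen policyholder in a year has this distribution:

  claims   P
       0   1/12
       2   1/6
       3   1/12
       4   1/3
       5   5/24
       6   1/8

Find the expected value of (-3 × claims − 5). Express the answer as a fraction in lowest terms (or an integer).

E[-3x-5] = (1/12)·(-5) + (1/6)·(-11) + (1/12)·(-14) + (1/3)·(-17) + (5/24)·(-20) + (1/8)·(-23)
     = -129/8

-129/8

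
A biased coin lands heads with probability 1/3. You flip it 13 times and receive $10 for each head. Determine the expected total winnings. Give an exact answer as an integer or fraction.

E[#heads] = 13·1/3 = 13/3 (linearity over flips).
E[winnings] = 10·13/3 = 130/3.

130/3 dollars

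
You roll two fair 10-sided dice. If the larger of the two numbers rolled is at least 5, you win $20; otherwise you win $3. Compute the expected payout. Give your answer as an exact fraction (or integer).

432/25 dollars

E[payout] = (4/25)·3 + (21/25)·20 = 432/25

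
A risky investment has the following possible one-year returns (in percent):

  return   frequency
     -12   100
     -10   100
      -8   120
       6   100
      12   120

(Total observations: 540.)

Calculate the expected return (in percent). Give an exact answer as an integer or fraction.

-56/27

Total = 540, so P(return=-12) = 100/540, etc.
E[X] = (5/27)·(-12) + (5/27)·(-10) + (2/9)·(-8) + (5/27)·6 + (2/9)·12
     = -56/27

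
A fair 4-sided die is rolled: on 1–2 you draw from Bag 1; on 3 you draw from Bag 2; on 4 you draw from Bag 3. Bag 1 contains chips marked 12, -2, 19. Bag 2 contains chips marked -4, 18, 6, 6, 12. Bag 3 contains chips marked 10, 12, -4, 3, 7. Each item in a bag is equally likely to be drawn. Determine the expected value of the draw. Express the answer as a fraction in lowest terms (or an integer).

E[X | Bag 1] = (12 − 2 + 19)/3 = 29/3
E[X | Bag 2] = (-4 + 18 + 6 + 6 + 12)/5 = 38/5
E[X | Bag 3] = (10 + 12 − 4 + 3 + 7)/5 = 28/5
E[X] = (1/2)·29/3 + (1/4)·38/5 + (1/4)·28/5 = 122/15

122/15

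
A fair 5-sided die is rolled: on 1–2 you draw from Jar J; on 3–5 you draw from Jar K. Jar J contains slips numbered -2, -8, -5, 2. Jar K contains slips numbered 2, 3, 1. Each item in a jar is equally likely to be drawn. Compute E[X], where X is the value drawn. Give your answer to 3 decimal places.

-0.100

E[X | Jar J] = (-2 − 8 − 5 + 2)/4 = -13/4
E[X | Jar K] = (2 + 3 + 1)/3 = 2
E[X] = (2/5)·(-13/4) + (3/5)·2 = -1/10 ≈ -0.100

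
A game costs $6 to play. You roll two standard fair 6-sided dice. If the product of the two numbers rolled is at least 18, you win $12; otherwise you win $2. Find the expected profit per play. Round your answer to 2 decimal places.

-$1.22

E[payout] = (13/18)·2 + (5/18)·12 = 43/9
Expected profit = 43/9 − 6 = -11/9 ≈ -$1.22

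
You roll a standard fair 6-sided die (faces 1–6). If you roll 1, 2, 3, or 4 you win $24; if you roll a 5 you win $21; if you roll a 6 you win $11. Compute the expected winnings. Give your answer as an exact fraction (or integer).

64/3 dollars

E[payout] = (1/6)·11 + (1/6)·21 + (2/3)·24 = 64/3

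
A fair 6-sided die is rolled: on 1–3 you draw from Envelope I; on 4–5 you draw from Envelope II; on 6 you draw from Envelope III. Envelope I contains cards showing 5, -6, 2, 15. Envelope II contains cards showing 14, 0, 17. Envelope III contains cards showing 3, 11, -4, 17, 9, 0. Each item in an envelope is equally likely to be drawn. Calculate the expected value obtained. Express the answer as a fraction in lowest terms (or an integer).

58/9

E[X | Envelope I] = (5 − 6 + 2 + 15)/4 = 4
E[X | Envelope II] = (14 + 0 + 17)/3 = 31/3
E[X | Envelope III] = (3 + 11 − 4 + 17 + 9 + 0)/6 = 6
E[X] = (1/2)·4 + (1/3)·31/3 + (1/6)·6 = 58/9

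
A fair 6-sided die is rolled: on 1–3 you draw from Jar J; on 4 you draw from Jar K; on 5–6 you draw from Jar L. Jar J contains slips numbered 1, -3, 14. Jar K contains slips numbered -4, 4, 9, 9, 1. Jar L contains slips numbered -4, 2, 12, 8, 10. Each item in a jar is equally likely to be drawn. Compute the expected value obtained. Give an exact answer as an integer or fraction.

E[X | Jar J] = (1 − 3 + 14)/3 = 4
E[X | Jar K] = (-4 + 4 + 9 + 9 + 1)/5 = 19/5
E[X | Jar L] = (-4 + 2 + 12 + 8 + 10)/5 = 28/5
E[X] = (1/2)·4 + (1/6)·19/5 + (1/3)·28/5 = 9/2

9/2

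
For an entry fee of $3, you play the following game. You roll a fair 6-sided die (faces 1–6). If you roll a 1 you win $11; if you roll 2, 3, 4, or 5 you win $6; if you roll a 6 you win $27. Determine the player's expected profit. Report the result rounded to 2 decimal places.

$7.33

E[payout] = (2/3)·6 + (1/6)·11 + (1/6)·27 = 31/3
Expected profit = 31/3 − 3 = 22/3 ≈ $7.33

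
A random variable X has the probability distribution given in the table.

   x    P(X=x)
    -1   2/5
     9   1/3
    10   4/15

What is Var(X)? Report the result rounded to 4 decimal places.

26.3289

E[X] = (2/5)·(-1) + (1/3)·9 + (4/15)·10 = 79/15
E[X²] = (2/5)·1 + (1/3)·81 + (4/15)·100 = 811/15
Var(X) = 811/15 − (79/15)² = 5924/225 ≈ 26.3289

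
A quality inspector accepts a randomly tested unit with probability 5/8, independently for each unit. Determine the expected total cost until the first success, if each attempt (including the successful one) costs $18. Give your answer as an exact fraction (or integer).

E[#attempts] = 1/p = 8/5; E[cost] = 18·8/5 = 144/5.

144/5 dollars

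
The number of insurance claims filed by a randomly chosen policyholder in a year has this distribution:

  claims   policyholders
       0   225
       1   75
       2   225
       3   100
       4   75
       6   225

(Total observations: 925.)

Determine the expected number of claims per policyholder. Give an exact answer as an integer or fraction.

99/37

Total = 925, so P(claims=0) = 225/925, etc.
E[X] = (9/37)·0 + (3/37)·1 + (9/37)·2 + (4/37)·3 + (3/37)·4 + (9/37)·6
     = 99/37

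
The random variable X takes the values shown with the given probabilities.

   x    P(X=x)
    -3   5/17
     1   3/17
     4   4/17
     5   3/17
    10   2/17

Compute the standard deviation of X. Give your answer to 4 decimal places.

E[X] = 39/17, E[X²] = 387/17
Var(X) = E[X²] − (E[X])² = 387/17 − 1521/289 = 5058/289
SD(X) = √(5058/289) ≈ 4.1835

4.1835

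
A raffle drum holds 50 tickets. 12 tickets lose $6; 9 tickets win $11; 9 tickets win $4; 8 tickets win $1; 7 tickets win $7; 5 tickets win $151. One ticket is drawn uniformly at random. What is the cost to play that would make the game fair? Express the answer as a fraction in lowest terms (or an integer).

35/2 dollars

E[payout] = (12/50)·(-6) + (9/50)·11 + (9/50)·4 + (8/50)·1 + (7/50)·7 + (5/50)·151 = 35/2
Fair fee = E[payout] = 35/2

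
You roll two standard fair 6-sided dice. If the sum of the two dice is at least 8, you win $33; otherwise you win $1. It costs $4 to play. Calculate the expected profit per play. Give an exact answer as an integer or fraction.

E[payout] = (7/12)·1 + (5/12)·33 = 43/3
Expected profit = 43/3 − 4 = 31/3

31/3 dollars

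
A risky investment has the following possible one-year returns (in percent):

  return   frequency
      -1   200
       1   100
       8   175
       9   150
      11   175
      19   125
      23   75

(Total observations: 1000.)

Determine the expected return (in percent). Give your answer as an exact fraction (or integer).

Total = 1000, so P(return=-1) = 200/1000, etc.
E[X] = (1/5)·(-1) + (1/10)·1 + (7/40)·8 + (3/20)·9 + (7/40)·11 + (1/8)·19 + (3/40)·23
     = 347/40

347/40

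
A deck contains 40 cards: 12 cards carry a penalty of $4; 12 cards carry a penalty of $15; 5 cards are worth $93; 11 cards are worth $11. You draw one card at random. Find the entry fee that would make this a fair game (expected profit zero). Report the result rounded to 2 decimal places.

E[payout] = (12/40)·(-4) + (12/40)·(-15) + (5/40)·93 + (11/40)·11 = 179/20
Fair fee = E[payout] = 179/20 ≈ $8.95

$8.95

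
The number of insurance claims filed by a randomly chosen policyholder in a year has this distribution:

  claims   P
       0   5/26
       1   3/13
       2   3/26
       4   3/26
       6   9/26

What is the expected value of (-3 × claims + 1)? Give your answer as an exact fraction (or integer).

-8

E[-3x+1] = (5/26)·1 + (3/13)·(-2) + (3/26)·(-5) + (3/26)·(-11) + (9/26)·(-17)
     = -8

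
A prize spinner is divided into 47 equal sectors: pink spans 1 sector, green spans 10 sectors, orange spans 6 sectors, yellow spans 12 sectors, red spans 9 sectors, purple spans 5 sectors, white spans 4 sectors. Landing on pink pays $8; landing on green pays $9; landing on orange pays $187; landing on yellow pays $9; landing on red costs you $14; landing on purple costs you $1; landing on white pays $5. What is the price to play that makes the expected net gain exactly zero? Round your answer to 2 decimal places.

E[payout] = (1/47)·8 + (10/47)·9 + (6/47)·187 + (12/47)·9 + (9/47)·(-14) + (5/47)·(-1) + (4/47)·5 = 1217/47
Fair fee = E[payout] = 1217/47 ≈ $25.89

$25.89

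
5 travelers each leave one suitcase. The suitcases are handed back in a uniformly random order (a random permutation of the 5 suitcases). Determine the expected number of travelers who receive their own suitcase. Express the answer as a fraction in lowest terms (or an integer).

Let Xᵢ = 1 if person i gets their own suitcase. For each i, P(Xᵢ=1) = 1/5.
By linearity of expectation, E[X₁+…+X_5] = 5·(1/5) = 1.

1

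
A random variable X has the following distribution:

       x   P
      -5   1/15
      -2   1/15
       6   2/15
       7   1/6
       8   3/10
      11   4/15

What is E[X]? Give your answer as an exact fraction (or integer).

41/6

E[X] = (1/15)·(-5) + (1/15)·(-2) + (2/15)·6 + (1/6)·7 + (3/10)·8 + (4/15)·11
     = 41/6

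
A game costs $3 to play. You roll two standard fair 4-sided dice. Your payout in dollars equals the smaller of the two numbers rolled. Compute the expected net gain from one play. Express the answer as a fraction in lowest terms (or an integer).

Distribution of the smaller of the two numbers rolled: 1 w.p. 7/16, 2 w.p. 5/16, 3 w.p. 3/16, 4 w.p. 1/16
E[payout] = (7/16)·1 + (5/16)·2 + (3/16)·3 + (1/16)·4 = 15/8
Expected profit = 15/8 − 3 = -9/8

-9/8 dollars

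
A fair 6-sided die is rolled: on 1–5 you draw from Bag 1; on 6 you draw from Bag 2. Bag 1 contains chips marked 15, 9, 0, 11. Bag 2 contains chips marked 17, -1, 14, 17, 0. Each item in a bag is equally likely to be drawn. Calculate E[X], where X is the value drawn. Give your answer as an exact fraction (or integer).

1063/120

E[X | Bag 1] = (15 + 9 + 0 + 11)/4 = 35/4
E[X | Bag 2] = (17 − 1 + 14 + 17 + 0)/5 = 47/5
E[X] = (5/6)·35/4 + (1/6)·47/5 = 1063/120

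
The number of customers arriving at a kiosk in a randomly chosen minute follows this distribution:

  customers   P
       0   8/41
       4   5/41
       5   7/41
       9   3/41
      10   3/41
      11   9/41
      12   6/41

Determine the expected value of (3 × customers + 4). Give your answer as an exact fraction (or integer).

1013/41

E[3x+4] = (8/41)·4 + (5/41)·16 + (7/41)·19 + (3/41)·31 + (3/41)·34 + (9/41)·37 + (6/41)·40
     = 1013/41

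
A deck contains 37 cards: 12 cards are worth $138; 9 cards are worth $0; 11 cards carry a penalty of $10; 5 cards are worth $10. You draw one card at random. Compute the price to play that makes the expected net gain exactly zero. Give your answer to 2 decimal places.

$43.14

E[payout] = (12/37)·138 + (9/37)·0 + (11/37)·(-10) + (5/37)·10 = 1596/37
Fair fee = E[payout] = 1596/37 ≈ $43.14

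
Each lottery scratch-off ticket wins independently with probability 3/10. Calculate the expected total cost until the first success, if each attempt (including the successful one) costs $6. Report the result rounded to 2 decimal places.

E[#attempts] = 1/p = 10/3; E[cost] = 6·10/3 = 20.
≈ 20.00

$20.00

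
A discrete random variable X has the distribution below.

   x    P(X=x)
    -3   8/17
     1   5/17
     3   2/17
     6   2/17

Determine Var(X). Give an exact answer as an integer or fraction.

2838/289

E[X] = (8/17)·(-3) + (5/17)·1 + (2/17)·3 + (2/17)·6 = -1/17
E[X²] = (8/17)·9 + (5/17)·1 + (2/17)·9 + (2/17)·36 = 167/17
Var(X) = 167/17 − (-1/17)² = 2838/289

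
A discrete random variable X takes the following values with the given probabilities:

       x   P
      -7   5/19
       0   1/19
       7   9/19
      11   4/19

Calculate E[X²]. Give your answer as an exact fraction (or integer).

1170/19

E[X²] = (5/19)·49 + (1/19)·0 + (9/19)·49 + (4/19)·121
     = 1170/19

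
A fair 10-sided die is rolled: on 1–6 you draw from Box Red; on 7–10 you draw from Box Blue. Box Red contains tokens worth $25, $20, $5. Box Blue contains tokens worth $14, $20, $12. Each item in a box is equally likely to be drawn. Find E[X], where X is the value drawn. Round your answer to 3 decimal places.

$16.133

E[X | Box Red] = (25 + 20 + 5)/3 = 50/3
E[X | Box Blue] = (14 + 20 + 12)/3 = 46/3
E[X] = (3/5)·50/3 + (2/5)·46/3 = 242/15 ≈ 16.133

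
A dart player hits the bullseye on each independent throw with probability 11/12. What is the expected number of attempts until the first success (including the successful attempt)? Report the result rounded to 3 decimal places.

1.091

For a geometric distribution, E[trials] = 1/p = 1/(11/12) = 12/11.
≈ 1.091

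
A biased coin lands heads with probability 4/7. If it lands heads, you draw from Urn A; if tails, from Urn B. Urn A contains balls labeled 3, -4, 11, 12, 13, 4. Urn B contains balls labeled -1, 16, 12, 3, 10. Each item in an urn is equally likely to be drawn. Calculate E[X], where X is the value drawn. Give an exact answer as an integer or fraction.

50/7

E[X | Urn A] = (3 − 4 + 11 + 12 + 13 + 4)/6 = 13/2
E[X | Urn B] = (-1 + 16 + 12 + 3 + 10)/5 = 8
E[X] = (4/7)·13/2 + (3/7)·8 = 50/7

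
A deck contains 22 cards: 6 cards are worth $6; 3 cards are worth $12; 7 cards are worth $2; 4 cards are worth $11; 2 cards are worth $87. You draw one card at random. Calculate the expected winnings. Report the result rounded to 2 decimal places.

$13.82

E[payout] = (6/22)·6 + (3/22)·12 + (7/22)·2 + (4/22)·11 + (2/22)·87 = 152/11
≈ $13.82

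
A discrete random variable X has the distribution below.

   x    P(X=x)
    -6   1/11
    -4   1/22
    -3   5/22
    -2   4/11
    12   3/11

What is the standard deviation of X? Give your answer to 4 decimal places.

E[X] = 25/22, E[X²] = 1029/22
Var(X) = E[X²] − (E[X])² = 1029/22 − 625/484 = 22013/484
SD(X) = √(22013/484) ≈ 6.7440

6.7440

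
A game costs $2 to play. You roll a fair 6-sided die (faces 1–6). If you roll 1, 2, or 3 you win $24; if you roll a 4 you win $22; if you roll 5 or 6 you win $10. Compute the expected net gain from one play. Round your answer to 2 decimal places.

$17.00

E[payout] = (1/3)·10 + (1/6)·22 + (1/2)·24 = 19
Expected profit = 19 − 2 = 17 ≈ $17.00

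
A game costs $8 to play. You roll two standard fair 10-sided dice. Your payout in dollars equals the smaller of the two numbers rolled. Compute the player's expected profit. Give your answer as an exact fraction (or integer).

-83/20 dollars

Distribution of the smaller of the two numbers rolled: 1 w.p. 19/100, 2 w.p. 17/100, 3 w.p. 3/20, 4 w.p. 13/100, 5 w.p. 11/100, 6 w.p. 9/100, …
E[payout] = (19/100)·1 + (17/100)·2 + (3/20)·3 + (13/100)·4 + (11/100)·5 + (9/100)·6 + (7/100)·7 + (1/20)·8 + (3/100)·9 + (1/100)·10 = 77/20
Expected profit = 77/20 − 8 = -83/20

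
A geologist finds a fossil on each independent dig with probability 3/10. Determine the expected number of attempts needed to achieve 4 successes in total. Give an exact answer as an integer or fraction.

By linearity (sum of 4 independent geometric waits), E[trials] = 4/p = 4/(3/10) = 40/3.

40/3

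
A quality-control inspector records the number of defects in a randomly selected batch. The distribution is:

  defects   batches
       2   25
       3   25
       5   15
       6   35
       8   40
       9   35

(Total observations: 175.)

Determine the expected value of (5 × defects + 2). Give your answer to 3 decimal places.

Total = 175, so P(defects=2) = 25/175, etc.
E[5x+2] = (1/7)·12 + (1/7)·17 + (3/35)·27 + (1/5)·32 + (8/35)·42 + (1/5)·47
     = 223/7 ≈ 31.857

31.857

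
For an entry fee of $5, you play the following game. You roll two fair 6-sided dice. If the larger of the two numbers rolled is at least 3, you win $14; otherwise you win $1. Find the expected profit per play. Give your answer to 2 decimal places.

E[payout] = (1/9)·1 + (8/9)·14 = 113/9
Expected profit = 113/9 − 5 = 68/9 ≈ $7.56

$7.56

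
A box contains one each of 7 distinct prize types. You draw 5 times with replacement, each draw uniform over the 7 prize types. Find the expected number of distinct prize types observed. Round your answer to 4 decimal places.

Let Xⱼ=1 if type j appears at least once. P(Xⱼ=1) = 1 − ((7−1)/7)^5 = 9031/16807.
E[#distinct] = 7·9031/16807 = 9031/2401.
≈ 3.7613

3.7613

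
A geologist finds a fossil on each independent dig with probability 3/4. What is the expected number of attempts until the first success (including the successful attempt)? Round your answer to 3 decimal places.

1.333

For a geometric distribution, E[trials] = 1/p = 1/(3/4) = 4/3.
≈ 1.333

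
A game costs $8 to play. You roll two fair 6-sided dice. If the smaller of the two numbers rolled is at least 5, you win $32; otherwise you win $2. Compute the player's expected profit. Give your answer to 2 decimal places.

-$2.67

E[payout] = (8/9)·2 + (1/9)·32 = 16/3
Expected profit = 16/3 − 8 = -8/3 ≈ -$2.67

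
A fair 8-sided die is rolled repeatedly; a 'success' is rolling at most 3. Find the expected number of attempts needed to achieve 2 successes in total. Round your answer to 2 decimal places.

By linearity (sum of 2 independent geometric waits), E[trials] = 2/p = 2/(3/8) = 16/3.
≈ 5.33

5.33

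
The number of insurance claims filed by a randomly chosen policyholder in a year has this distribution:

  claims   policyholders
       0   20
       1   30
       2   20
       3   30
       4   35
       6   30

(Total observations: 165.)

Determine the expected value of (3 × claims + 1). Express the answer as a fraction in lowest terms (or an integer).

Total = 165, so P(claims=0) = 20/165, etc.
E[3x+1] = (4/33)·1 + (2/11)·4 + (4/33)·7 + (2/11)·10 + (7/33)·13 + (2/11)·19
     = 107/11

107/11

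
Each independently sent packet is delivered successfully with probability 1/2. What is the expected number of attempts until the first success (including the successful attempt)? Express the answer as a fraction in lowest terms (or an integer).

2

For a geometric distribution, E[trials] = 1/p = 1/(1/2) = 2.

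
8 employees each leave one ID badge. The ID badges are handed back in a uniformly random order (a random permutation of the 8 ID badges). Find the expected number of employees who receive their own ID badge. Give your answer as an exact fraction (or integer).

Let Xᵢ = 1 if person i gets their own ID badge. For each i, P(Xᵢ=1) = 1/8.
By linearity of expectation, E[X₁+…+X_8] = 8·(1/8) = 1.

1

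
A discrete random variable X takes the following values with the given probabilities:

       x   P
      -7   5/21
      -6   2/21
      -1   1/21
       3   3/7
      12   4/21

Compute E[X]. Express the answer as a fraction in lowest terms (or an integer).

9/7

E[X] = (5/21)·(-7) + (2/21)·(-6) + (1/21)·(-1) + (3/7)·3 + (4/21)·12
     = 9/7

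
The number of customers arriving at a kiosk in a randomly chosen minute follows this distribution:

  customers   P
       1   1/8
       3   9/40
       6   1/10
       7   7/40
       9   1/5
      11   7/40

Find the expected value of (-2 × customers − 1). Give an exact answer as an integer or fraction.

-137/10

E[-2x-1] = (1/8)·(-3) + (9/40)·(-7) + (1/10)·(-13) + (7/40)·(-15) + (1/5)·(-19) + (7/40)·(-23)
     = -137/10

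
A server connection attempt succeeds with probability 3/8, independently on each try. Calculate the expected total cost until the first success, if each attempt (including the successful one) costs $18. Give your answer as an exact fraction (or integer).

E[#attempts] = 1/p = 8/3; E[cost] = 18·8/3 = 48.

$48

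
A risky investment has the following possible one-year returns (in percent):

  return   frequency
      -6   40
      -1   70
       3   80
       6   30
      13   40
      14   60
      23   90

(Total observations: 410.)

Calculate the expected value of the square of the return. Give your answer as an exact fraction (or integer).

6944/41

Total = 410, so P(return=-6) = 40/410, etc.
E[X²] = (4/41)·36 + (7/41)·1 + (8/41)·9 + (3/41)·36 + (4/41)·169 + (6/41)·196 + (9/41)·529
     = 6944/41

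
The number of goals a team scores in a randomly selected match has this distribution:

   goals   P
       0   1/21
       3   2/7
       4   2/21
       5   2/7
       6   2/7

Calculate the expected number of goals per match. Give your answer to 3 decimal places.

E[X] = (1/21)·0 + (2/7)·3 + (2/21)·4 + (2/7)·5 + (2/7)·6
     = 92/21 ≈ 4.381

4.381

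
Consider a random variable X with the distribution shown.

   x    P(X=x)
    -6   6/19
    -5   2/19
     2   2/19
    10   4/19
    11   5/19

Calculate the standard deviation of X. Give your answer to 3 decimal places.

7.716

E[X] = 53/19, E[X²] = 1279/19
Var(X) = E[X²] − (E[X])² = 1279/19 − 2809/361 = 21492/361
SD(X) = √(21492/361) ≈ 7.716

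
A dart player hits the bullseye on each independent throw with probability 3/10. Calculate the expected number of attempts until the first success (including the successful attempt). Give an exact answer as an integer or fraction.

For a geometric distribution, E[trials] = 1/p = 1/(3/10) = 10/3.

10/3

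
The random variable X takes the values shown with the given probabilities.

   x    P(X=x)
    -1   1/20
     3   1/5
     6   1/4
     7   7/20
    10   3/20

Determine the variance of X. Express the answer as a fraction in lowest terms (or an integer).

7

E[X] = (1/20)·(-1) + (1/5)·3 + (1/4)·6 + (7/20)·7 + (3/20)·10 = 6
E[X²] = (1/20)·1 + (1/5)·9 + (1/4)·36 + (7/20)·49 + (3/20)·100 = 43
Var(X) = 43 − (6)² = 7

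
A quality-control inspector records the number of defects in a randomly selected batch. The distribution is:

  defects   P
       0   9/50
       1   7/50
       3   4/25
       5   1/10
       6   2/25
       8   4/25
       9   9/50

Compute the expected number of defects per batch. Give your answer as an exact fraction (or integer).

E[X] = (9/50)·0 + (7/50)·1 + (4/25)·3 + (1/10)·5 + (2/25)·6 + (4/25)·8 + (9/50)·9
     = 9/2

9/2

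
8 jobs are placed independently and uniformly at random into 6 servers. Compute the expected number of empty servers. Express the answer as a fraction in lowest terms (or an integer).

390625/279936

Let Xⱼ=1 if server j is empty. P(Xⱼ=1) = ((6-1)/6)^8 = 390625/1679616.
By linearity, E[#empty] = 6·390625/1679616 = 390625/279936.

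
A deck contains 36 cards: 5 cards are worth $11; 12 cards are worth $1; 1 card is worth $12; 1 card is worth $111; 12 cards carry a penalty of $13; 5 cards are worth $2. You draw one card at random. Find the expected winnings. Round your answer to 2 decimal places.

E[payout] = (5/36)·11 + (12/36)·1 + (1/36)·12 + (1/36)·111 + (12/36)·(-13) + (5/36)·2 = 11/9
≈ $1.22

$1.22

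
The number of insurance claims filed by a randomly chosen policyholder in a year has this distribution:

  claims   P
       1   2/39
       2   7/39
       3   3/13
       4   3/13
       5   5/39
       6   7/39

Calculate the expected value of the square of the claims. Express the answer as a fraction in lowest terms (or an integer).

E[X²] = (2/39)·1 + (7/39)·4 + (3/13)·9 + (3/13)·16 + (5/39)·25 + (7/39)·36
     = 632/39

632/39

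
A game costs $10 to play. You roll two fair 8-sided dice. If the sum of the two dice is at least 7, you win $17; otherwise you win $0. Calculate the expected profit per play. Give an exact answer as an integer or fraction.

193/64 dollars

E[payout] = (15/64)·0 + (49/64)·17 = 833/64
Expected profit = 833/64 − 10 = 193/64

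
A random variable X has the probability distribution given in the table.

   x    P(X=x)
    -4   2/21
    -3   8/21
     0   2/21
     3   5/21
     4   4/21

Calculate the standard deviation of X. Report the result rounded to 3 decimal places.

3.184

E[X] = -1/21, E[X²] = 71/7
Var(X) = E[X²] − (E[X])² = 71/7 − 1/441 = 4472/441
SD(X) = √(4472/441) ≈ 3.184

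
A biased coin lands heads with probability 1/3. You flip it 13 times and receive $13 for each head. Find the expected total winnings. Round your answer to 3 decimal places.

$56.333

E[#heads] = 13·1/3 = 13/3 (linearity over flips).
E[winnings] = 13·13/3 = 169/3.
≈ 56.333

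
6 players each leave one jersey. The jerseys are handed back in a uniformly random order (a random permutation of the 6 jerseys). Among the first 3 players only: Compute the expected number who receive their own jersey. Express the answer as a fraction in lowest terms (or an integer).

1/2

Let Xᵢ = 1 if person i gets their own jersey. For each i, P(Xᵢ=1) = 1/6.
By linearity of expectation, E[X₁+…+X_3] = 3·(1/6) = 1/2.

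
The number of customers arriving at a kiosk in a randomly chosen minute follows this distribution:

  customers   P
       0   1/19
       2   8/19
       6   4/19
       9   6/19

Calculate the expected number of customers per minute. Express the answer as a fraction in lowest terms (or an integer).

94/19

E[X] = (1/19)·0 + (8/19)·2 + (4/19)·6 + (6/19)·9
     = 94/19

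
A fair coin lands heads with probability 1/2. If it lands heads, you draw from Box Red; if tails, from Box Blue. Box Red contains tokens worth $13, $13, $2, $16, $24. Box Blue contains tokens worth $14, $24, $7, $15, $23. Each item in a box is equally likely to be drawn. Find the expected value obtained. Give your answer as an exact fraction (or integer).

151/10 dollars

E[X | Box Red] = (13 + 13 + 2 + 16 + 24)/5 = 68/5
E[X | Box Blue] = (14 + 24 + 7 + 15 + 23)/5 = 83/5
E[X] = (1/2)·68/5 + (1/2)·83/5 = 151/10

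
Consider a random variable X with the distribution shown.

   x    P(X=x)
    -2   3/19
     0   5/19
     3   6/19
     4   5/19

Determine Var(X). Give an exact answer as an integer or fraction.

1750/361

E[X] = (3/19)·(-2) + (5/19)·0 + (6/19)·3 + (5/19)·4 = 32/19
E[X²] = (3/19)·4 + (5/19)·0 + (6/19)·9 + (5/19)·16 = 146/19
Var(X) = 146/19 − (32/19)² = 1750/361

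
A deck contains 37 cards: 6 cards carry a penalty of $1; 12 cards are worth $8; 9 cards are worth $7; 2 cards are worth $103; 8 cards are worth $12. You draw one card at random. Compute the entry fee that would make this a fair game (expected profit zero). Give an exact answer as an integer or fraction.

455/37 dollars

E[payout] = (6/37)·(-1) + (12/37)·8 + (9/37)·7 + (2/37)·103 + (8/37)·12 = 455/37
Fair fee = E[payout] = 455/37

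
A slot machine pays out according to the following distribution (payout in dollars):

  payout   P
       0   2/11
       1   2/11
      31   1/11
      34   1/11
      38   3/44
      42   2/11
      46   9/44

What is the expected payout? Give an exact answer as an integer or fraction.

283/11 dollars

E[X] = (2/11)·0 + (2/11)·1 + (1/11)·31 + (1/11)·34 + (3/44)·38 + (2/11)·42 + (9/44)·46
     = 283/11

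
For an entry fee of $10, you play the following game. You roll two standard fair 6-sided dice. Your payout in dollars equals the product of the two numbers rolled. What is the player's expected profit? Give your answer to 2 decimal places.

$2.25

Distribution of the product of the two numbers rolled: 1 w.p. 1/36, 2 w.p. 1/18, 3 w.p. 1/18, 4 w.p. 1/12, 5 w.p. 1/18, 6 w.p. 1/9, …
E[payout] = (1/36)·1 + (1/18)·2 + (1/18)·3 + (1/12)·4 + (1/18)·5 + (1/9)·6 + (1/18)·8 + (1/36)·9 + (1/18)·10 + (1/9)·12 + (1/18)·15 + (1/36)·16 + (1/18)·18 + (1/18)·20 + (1/18)·24 + (1/36)·25 + (1/18)·30 + (1/36)·36 = 49/4
Expected profit = 49/4 − 10 = 9/4 ≈ $2.25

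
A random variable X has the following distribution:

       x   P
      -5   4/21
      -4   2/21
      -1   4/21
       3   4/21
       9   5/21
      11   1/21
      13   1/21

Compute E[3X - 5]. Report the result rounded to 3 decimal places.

E[3x-5] = (4/21)·(-20) + (2/21)·(-17) + (4/21)·(-8) + (4/21)·4 + (5/21)·22 + (1/21)·28 + (1/21)·34
     = 2 ≈ 2.000

2.000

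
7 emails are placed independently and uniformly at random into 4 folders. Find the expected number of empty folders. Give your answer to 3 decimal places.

Let Xⱼ=1 if folder j is empty. P(Xⱼ=1) = ((4-1)/4)^7 = 2187/16384.
By linearity, E[#empty] = 4·2187/16384 = 2187/4096.
≈ 0.534

0.534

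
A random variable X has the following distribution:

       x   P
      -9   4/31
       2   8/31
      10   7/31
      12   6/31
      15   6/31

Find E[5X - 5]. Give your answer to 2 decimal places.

29.19

E[5x-5] = (4/31)·(-50) + (8/31)·5 + (7/31)·45 + (6/31)·55 + (6/31)·70
     = 905/31 ≈ 29.19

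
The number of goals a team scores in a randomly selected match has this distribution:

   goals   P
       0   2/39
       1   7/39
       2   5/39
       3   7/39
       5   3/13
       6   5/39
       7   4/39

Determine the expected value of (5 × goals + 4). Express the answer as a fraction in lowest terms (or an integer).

E[5x+4] = (2/39)·4 + (7/39)·9 + (5/39)·14 + (7/39)·19 + (3/13)·29 + (5/39)·34 + (4/39)·39
     = 287/13

287/13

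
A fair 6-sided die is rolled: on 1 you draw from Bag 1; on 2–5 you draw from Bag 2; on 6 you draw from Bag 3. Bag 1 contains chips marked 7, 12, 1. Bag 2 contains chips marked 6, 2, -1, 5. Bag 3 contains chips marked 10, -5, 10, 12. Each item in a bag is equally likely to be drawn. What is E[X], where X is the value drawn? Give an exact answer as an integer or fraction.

305/72

E[X | Bag 1] = (7 + 12 + 1)/3 = 20/3
E[X | Bag 2] = (6 + 2 − 1 + 5)/4 = 3
E[X | Bag 3] = (10 − 5 + 10 + 12)/4 = 27/4
E[X] = (1/6)·20/3 + (2/3)·3 + (1/6)·27/4 = 305/72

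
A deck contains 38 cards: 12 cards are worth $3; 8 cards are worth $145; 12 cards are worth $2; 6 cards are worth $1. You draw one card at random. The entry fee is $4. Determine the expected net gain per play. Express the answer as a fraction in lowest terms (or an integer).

537/19 dollars

E[payout] = (12/38)·3 + (8/38)·145 + (12/38)·2 + (6/38)·1 = 613/19
Expected profit = 613/19 − 4 = 537/19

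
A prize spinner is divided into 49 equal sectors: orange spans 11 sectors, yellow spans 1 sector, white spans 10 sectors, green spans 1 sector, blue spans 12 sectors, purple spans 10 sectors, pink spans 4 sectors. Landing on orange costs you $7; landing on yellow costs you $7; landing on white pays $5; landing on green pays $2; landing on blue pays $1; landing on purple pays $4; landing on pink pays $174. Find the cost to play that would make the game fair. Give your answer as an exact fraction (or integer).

E[payout] = (11/49)·(-7) + (1/49)·(-7) + (10/49)·5 + (1/49)·2 + (12/49)·1 + (10/49)·4 + (4/49)·174 = 716/49
Fair fee = E[payout] = 716/49

716/49 dollars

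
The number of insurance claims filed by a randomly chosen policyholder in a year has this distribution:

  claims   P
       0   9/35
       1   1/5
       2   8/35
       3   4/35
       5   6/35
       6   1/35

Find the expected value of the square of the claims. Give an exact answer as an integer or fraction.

E[X²] = (9/35)·0 + (1/5)·1 + (8/35)·4 + (4/35)·9 + (6/35)·25 + (1/35)·36
     = 261/35

261/35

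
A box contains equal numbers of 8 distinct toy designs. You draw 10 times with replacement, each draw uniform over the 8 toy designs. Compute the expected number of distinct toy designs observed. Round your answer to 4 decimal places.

5.8954

Let Xⱼ=1 if type j appears at least once. P(Xⱼ=1) = 1 − ((8−1)/8)^10 = 791266575/1073741824.
E[#distinct] = 8·791266575/1073741824 = 791266575/134217728.
≈ 5.8954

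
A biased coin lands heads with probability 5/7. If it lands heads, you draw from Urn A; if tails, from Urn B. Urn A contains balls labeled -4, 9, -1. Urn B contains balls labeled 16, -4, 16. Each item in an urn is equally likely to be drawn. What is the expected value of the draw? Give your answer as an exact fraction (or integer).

E[X | Urn A] = (-4 + 9 − 1)/3 = 4/3
E[X | Urn B] = (16 − 4 + 16)/3 = 28/3
E[X] = (5/7)·4/3 + (2/7)·28/3 = 76/21

76/21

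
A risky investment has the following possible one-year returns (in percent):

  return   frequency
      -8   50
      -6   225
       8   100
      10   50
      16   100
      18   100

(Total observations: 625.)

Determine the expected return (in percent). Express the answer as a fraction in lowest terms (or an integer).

118/25

Total = 625, so P(return=-8) = 50/625, etc.
E[X] = (2/25)·(-8) + (9/25)·(-6) + (4/25)·8 + (2/25)·10 + (4/25)·16 + (4/25)·18
     = 118/25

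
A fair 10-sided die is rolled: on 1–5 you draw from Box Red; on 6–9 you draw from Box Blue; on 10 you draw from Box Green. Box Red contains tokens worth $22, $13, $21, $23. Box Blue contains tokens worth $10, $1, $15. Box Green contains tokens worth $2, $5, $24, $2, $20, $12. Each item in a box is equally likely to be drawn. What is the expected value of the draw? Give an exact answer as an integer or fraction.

577/40 dollars

E[X | Box Red] = (22 + 13 + 21 + 23)/4 = 79/4
E[X | Box Blue] = (10 + 1 + 15)/3 = 26/3
E[X | Box Green] = (2 + 5 + 24 + 2 + 20 + 12)/6 = 65/6
E[X] = (1/2)·79/4 + (2/5)·26/3 + (1/10)·65/6 = 577/40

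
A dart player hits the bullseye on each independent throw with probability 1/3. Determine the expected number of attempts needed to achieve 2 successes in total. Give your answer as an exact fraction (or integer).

6

By linearity (sum of 2 independent geometric waits), E[trials] = 2/p = 2/(1/3) = 6.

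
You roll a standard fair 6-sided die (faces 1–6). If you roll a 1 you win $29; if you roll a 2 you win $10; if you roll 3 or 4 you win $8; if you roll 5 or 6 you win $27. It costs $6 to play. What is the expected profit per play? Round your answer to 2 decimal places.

E[payout] = (1/3)·8 + (1/6)·10 + (1/3)·27 + (1/6)·29 = 109/6
Expected profit = 109/6 − 6 = 73/6 ≈ $12.17

$12.17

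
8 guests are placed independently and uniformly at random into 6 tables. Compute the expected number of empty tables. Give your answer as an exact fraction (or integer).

Let Xⱼ=1 if table j is empty. P(Xⱼ=1) = ((6-1)/6)^8 = 390625/1679616.
By linearity, E[#empty] = 6·390625/1679616 = 390625/279936.

390625/279936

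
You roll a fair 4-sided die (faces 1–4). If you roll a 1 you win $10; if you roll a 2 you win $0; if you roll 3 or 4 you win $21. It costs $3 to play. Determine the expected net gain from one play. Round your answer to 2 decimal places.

E[payout] = (1/4)·0 + (1/4)·10 + (1/2)·21 = 13
Expected profit = 13 − 3 = 10 ≈ $10.00

$10.00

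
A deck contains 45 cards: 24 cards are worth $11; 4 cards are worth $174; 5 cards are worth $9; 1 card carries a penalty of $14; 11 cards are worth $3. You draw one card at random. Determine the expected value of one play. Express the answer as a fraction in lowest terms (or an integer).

1024/45 dollars

E[payout] = (24/45)·11 + (4/45)·174 + (5/45)·9 + (1/45)·(-14) + (11/45)·3 = 1024/45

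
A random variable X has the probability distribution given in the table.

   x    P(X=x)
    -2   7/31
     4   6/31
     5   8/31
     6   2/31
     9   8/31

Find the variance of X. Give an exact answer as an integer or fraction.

14408/961

E[X] = (7/31)·(-2) + (6/31)·4 + (8/31)·5 + (2/31)·6 + (8/31)·9 = 134/31
E[X²] = (7/31)·4 + (6/31)·16 + (8/31)·25 + (2/31)·36 + (8/31)·81 = 1044/31
Var(X) = 1044/31 − (134/31)² = 14408/961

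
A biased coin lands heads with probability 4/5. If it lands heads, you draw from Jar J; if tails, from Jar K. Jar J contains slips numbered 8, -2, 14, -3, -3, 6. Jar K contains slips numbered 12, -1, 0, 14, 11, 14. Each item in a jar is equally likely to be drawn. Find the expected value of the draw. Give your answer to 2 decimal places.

E[X | Jar J] = (8 − 2 + 14 − 3 − 3 + 6)/6 = 10/3
E[X | Jar K] = (12 − 1 + 0 + 14 + 11 + 14)/6 = 25/3
E[X] = (4/5)·10/3 + (1/5)·25/3 = 13/3 ≈ 4.33

4.33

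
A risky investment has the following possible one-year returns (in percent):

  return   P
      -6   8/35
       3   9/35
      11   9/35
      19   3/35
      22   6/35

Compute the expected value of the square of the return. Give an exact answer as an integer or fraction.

E[X²] = (8/35)·36 + (9/35)·9 + (9/35)·121 + (3/35)·361 + (6/35)·484
     = 1089/7

1089/7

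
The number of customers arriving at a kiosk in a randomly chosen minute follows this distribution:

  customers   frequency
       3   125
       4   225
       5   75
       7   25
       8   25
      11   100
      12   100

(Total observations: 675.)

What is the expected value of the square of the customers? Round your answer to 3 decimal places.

Total = 675, so P(customers=3) = 125/675, etc.
E[X²] = (5/27)·9 + (1/3)·16 + (1/9)·25 + (1/27)·49 + (1/27)·64 + (4/27)·121 + (4/27)·144
     = 479/9 ≈ 53.222

53.222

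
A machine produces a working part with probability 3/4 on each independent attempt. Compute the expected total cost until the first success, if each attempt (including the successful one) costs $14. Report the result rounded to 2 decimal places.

$18.67

E[#attempts] = 1/p = 4/3; E[cost] = 14·4/3 = 56/3.
≈ 18.67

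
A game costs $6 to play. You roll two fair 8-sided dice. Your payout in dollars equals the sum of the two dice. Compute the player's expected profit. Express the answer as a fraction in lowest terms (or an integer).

$3

Distribution of the sum of the two dice: 2 w.p. 1/64, 3 w.p. 1/32, 4 w.p. 3/64, 5 w.p. 1/16, 6 w.p. 5/64, 7 w.p. 3/32, …
E[payout] = (1/64)·2 + (1/32)·3 + (3/64)·4 + (1/16)·5 + (5/64)·6 + (3/32)·7 + (7/64)·8 + (1/8)·9 + (7/64)·10 + (3/32)·11 + (5/64)·12 + (1/16)·13 + (3/64)·14 + (1/32)·15 + (1/64)·16 = 9
Expected profit = 9 − 6 = 3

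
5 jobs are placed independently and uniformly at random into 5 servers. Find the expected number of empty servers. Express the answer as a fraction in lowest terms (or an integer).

1024/625

Let Xⱼ=1 if server j is empty. P(Xⱼ=1) = ((5-1)/5)^5 = 1024/3125.
By linearity, E[#empty] = 5·1024/3125 = 1024/625.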